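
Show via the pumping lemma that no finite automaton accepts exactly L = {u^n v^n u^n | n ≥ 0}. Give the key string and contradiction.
Assume L is regular with pumping length p. Idea: pumping the first u-block unbalances it against the other two.
Choose s = u^p v^p u^p ∈ L (|s| = 3p ≥ p). By the pumping lemma, s = xyz with |xy| ≤ p, |y| > 0, so y = u^k with k ≥ 1, inside the first u-block. Then xy²z = u^(p+k) v^p u^p. The first block has length p+k ≠ p, so the three block lengths are no longer equal and xy²z ∉ L.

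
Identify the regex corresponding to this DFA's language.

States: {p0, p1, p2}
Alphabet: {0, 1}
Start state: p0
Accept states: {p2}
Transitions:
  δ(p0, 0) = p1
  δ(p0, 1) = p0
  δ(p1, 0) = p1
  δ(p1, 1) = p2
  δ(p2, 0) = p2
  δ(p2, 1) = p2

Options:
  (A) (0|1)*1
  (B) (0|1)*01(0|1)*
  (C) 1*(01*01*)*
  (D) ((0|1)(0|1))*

Check each option against the DFA on short strings; one disagreement eliminates an option:
  (A) (0|1)*1: on '1' the DFA goes p0 → p0 and rejects (p0 ∉ Accept), but the regex matches it → eliminate
  (B) (0|1)*01(0|1)*: agrees with the DFA on every string of length ≤ 6
  (C) 1*(01*01*)*: on ε the DFA stays in p0 and rejects (p0 ∉ Accept), but the regex matches it → eliminate
  (D) ((0|1)(0|1))*: on ε the DFA stays in p0 and rejects (p0 ∉ Accept), but the regex matches it → eliminate
Only (B) is consistent with the DFA.
(B) (0|1)*01(0|1)*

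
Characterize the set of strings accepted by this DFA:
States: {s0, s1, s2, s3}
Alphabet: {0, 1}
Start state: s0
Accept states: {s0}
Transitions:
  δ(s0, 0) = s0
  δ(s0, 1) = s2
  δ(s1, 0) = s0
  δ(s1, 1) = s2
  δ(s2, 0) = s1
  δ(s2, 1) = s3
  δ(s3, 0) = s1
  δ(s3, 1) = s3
Testing a few strings:
  '0' → accept
  '1' → reject
  '00' → accept
  '01' → reject
State roles: s0=value ≡ 0 (mod 4); s1=value ≡ 2 (mod 4); s2=value ≡ 1 (mod 4); s3=value ≡ 3 (mod 4)
All binary strings representing a multiple of 4 (read in base 2; leading zeros allowed and ε counts as 0)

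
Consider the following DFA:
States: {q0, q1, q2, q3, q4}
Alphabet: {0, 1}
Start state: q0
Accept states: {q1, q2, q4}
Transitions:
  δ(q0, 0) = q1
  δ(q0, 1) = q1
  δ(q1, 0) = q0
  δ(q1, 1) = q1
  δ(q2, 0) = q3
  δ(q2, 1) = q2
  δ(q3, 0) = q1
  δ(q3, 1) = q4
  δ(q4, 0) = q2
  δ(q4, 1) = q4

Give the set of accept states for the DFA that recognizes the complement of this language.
Complement accept states = All states \ Original accept states
= {q0, q1, q2, q3, q4} \ {q1, q2, q4}
{q0, q3}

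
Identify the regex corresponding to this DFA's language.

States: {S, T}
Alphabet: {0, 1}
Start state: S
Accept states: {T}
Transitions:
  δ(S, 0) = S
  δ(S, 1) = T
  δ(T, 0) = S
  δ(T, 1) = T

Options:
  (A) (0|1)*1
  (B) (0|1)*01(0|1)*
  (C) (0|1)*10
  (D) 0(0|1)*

Check each option against the DFA on short strings; one disagreement eliminates an option:
  (A) (0|1)*1: agrees with the DFA on every string of length ≤ 6
  (B) (0|1)*01(0|1)*: on '1' the DFA goes S → T and accepts (T ∈ Accept), but the regex does not match it → eliminate
  (C) (0|1)*10: on '1' the DFA goes S → T and accepts (T ∈ Accept), but the regex does not match it → eliminate
  (D) 0(0|1)*: on '0' the DFA goes S → S and rejects (S ∉ Accept), but the regex matches it → eliminate
Only (A) is consistent with the DFA.
(A) (0|1)*1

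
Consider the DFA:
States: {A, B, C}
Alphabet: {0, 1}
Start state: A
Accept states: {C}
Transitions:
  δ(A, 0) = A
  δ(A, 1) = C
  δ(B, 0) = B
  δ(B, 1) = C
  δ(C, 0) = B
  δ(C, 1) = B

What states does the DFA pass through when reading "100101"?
read '1': A → C
  read '0': C → B
  read '0': B → B
  read '1': B → C
  read '0': C → B
  read '1': B → C
A -> C -> B -> B -> C -> B -> C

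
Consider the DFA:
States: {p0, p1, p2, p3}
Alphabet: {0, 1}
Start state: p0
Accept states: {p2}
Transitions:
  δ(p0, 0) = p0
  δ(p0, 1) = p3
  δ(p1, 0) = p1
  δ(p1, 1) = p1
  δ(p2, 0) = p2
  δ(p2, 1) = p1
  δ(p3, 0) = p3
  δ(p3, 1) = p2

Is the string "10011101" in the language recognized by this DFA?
Processing string "10011101":
  p0 --1--> p3
  p3 --0--> p3
  p3 --0--> p3
  p3 --1--> p2
  p2 --1--> p1
  p1 --1--> p1
  p1 --0--> p1
  p1 --1--> p1
Final state: p1
Accept states: {p2}
No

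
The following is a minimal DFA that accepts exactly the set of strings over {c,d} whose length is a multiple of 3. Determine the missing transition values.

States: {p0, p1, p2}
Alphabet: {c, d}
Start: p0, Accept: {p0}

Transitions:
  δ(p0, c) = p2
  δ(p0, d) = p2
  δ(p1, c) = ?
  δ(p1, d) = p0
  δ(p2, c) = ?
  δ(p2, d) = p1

From the language and accept set, identify what each state tracks — p0: length ≡ 0 (mod 3); p1: length ≡ 2 (mod 3); p2: length ≡ 1 (mod 3).
Each missing δ(q, a) is the state matching the new tracked value after reading a.
δ(p1, c) = p0; δ(p2, c) = p1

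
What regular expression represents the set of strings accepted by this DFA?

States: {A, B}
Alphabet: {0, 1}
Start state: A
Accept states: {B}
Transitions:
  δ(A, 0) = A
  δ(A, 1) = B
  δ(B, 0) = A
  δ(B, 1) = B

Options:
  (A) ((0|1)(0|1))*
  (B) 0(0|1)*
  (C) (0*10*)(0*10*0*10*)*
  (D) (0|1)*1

Check each option against the DFA on short strings; one disagreement eliminates an option:
  (A) ((0|1)(0|1))*: on ε the DFA stays in A and rejects (A ∉ Accept), but the regex matches it → eliminate
  (B) 0(0|1)*: on '0' the DFA goes A → A and rejects (A ∉ Accept), but the regex matches it → eliminate
  (C) (0*10*)(0*10*0*10*)*: on '10' the DFA goes A → B → A and rejects (A ∉ Accept), but the regex matches it → eliminate
  (D) (0|1)*1: agrees with the DFA on every string of length ≤ 6
Only (D) is consistent with the DFA.
(D) (0|1)*1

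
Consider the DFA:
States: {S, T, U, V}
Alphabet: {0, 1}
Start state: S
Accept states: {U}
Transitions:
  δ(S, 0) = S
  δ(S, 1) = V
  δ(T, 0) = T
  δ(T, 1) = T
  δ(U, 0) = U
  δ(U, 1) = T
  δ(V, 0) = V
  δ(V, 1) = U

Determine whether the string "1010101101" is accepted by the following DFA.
Processing string "1010101101":
  S --1--> V
  V --0--> V
  V --1--> U
  U --0--> U
  U --1--> T
  T --0--> T
  T --1--> T
  T --1--> T
  T --0--> T
  T --1--> T
Final state: T
Accept states: {U}
No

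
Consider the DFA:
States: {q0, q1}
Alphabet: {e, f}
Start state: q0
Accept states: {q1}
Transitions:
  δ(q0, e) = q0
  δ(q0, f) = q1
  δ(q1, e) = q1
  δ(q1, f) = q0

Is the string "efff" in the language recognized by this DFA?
Processing string "efff":
  q0 --e--> q0
  q0 --f--> q1
  q1 --f--> q0
  q0 --f--> q1
Final state: q1
Accept states: {q1}
Yes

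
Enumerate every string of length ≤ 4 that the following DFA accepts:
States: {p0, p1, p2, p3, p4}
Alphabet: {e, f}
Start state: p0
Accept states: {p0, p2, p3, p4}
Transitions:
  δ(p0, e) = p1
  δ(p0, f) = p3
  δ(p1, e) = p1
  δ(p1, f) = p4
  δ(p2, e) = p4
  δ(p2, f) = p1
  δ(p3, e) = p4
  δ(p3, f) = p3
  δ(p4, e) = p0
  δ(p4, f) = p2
ε, f, ef, fe, ff, eef, efe, eff, fee, fef, ffe, fff, eeef, eefe, eeff, efef, effe, feef, fefe, ffee, ffef, fffe, ffff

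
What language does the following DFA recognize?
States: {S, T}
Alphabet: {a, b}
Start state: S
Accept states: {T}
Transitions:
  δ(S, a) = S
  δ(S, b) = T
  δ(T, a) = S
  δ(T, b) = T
Testing a few strings:
  'ab' → accept
  'bba' → reject
  'a' → reject
  'b' → accept
State roles: S=last symbol not b; T=last symbol is b
All strings over {a,b} ending with b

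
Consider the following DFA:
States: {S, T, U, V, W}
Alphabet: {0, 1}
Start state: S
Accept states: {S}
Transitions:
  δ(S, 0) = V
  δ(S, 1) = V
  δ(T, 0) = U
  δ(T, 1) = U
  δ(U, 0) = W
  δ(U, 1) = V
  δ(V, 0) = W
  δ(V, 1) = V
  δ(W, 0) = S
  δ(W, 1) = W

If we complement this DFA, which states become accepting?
Complement accept states = All states \ Original accept states
= {S, T, U, V, W} \ {S}
{T, U, V, W}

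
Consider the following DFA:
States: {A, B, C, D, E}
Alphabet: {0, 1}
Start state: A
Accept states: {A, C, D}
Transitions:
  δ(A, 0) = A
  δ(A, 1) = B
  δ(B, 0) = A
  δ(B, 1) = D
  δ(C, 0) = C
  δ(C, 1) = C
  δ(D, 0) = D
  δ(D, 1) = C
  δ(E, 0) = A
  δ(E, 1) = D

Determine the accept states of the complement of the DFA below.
Complement accept states = All states \ Original accept states
= {A, B, C, D, E} \ {A, C, D}
{B, E}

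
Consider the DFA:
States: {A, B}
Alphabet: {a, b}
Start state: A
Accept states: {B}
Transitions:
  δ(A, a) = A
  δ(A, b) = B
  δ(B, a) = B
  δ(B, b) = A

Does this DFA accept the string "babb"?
Processing string "babb":
  A --b--> B
  B --a--> B
  B --b--> A
  A --b--> B
Final state: B
Accept states: {B}
Yes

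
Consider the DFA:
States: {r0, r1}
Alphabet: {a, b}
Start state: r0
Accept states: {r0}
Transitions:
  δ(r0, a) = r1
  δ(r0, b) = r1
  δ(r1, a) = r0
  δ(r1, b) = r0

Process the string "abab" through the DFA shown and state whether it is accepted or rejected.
Processing string "abab":
  r0 --a--> r1
  r1 --b--> r0
  r0 --a--> r1
  r1 --b--> r0
Final state: r0
Accept states: {r0}
Yes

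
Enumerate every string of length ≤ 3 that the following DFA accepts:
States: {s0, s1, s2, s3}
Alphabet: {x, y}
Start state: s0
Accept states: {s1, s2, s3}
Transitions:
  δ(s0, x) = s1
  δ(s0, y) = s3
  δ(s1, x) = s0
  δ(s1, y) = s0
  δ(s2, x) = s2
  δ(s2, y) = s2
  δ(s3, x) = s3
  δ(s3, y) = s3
x, y, yx, yy, xxx, xxy, xyx, xyy, yxx, yxy, yyx, yyy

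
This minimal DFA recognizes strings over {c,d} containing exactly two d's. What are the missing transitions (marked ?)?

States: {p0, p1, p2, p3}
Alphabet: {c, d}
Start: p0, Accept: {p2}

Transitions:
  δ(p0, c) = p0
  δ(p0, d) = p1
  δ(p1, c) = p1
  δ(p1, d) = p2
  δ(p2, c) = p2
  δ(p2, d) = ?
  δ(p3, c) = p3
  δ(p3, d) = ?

From the language and accept set, identify what each state tracks — p0: zero d's; p1: one d; p2: two d's; p3: ≥ three d's (dead).
Each missing δ(q, a) is the state matching the new tracked value after reading a.
δ(p2, d) = p3; δ(p3, d) = p3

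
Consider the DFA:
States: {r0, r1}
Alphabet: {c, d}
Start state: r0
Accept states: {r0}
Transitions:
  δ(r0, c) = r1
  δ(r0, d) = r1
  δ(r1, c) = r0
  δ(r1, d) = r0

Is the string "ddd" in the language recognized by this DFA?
Processing string "ddd":
  r0 --d--> r1
  r1 --d--> r0
  r0 --d--> r1
Final state: r1
Accept states: {r0}
No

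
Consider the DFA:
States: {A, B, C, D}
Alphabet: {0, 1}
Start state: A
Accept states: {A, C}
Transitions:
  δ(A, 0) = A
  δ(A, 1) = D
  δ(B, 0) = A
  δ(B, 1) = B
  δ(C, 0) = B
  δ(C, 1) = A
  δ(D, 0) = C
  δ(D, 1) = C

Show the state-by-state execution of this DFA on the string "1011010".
read '1': A → D
  read '0': D → C
  read '1': C → A
  read '1': A → D
  read '0': D → C
  read '1': C → A
  read '0': A → A
A -> D -> C -> A -> D -> C -> A -> A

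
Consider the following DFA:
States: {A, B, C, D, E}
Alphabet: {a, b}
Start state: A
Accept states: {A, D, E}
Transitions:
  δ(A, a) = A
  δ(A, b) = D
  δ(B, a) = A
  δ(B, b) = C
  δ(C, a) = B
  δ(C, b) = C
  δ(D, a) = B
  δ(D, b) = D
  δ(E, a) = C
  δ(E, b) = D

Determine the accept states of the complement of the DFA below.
Complement accept states = All states \ Original accept states
= {A, B, C, D, E} \ {A, D, E}
{B, C}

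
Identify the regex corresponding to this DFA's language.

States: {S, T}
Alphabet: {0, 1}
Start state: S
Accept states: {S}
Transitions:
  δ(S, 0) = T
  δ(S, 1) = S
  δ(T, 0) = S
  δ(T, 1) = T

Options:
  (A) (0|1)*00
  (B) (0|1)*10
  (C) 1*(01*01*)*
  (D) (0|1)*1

Check each option against the DFA on short strings; one disagreement eliminates an option:
  (A) (0|1)*00: on ε the DFA stays in S and accepts (S ∈ Accept), but the regex does not match it → eliminate
  (B) (0|1)*10: on ε the DFA stays in S and accepts (S ∈ Accept), but the regex does not match it → eliminate
  (C) 1*(01*01*)*: agrees with the DFA on every string of length ≤ 6
  (D) (0|1)*1: on ε the DFA stays in S and accepts (S ∈ Accept), but the regex does not match it → eliminate
Only (C) is consistent with the DFA.
(C) 1*(01*01*)*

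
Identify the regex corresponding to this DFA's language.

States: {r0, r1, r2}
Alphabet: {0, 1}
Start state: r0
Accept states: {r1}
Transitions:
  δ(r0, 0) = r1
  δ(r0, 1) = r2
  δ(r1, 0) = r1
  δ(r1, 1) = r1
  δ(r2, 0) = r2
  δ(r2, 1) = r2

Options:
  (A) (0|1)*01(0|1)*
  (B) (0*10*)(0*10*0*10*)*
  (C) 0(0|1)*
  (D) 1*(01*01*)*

Check each option against the DFA on short strings; one disagreement eliminates an option:
  (A) (0|1)*01(0|1)*: on '0' the DFA goes r0 → r1 and accepts (r1 ∈ Accept), but the regex does not match it → eliminate
  (B) (0*10*)(0*10*0*10*)*: on '0' the DFA goes r0 → r1 and accepts (r1 ∈ Accept), but the regex does not match it → eliminate
  (C) 0(0|1)*: agrees with the DFA on every string of length ≤ 6
  (D) 1*(01*01*)*: on ε the DFA stays in r0 and rejects (r0 ∉ Accept), but the regex matches it → eliminate
Only (C) is consistent with the DFA.
(C) 0(0|1)*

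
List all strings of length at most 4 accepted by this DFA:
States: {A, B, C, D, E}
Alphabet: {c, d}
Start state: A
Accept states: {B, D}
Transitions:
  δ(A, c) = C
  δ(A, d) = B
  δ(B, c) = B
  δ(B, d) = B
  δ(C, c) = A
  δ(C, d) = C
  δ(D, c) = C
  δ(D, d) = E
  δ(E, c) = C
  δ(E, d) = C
d, dc, dd, ccd, dcc, dcd, ddc, ddd, ccdc, ccdd, cdcd, dccc, dccd, dcdc, dcdd, ddcc, ddcd, dddc, dddd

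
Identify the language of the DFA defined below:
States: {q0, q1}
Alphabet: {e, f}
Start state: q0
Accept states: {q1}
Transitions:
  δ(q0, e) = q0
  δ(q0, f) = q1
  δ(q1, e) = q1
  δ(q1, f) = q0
Testing a few strings:
  'ee' → reject
  'ef' → accept
  'eff' → reject
  'ffe' → reject
State roles: q0=even number of f's so far; q1=odd number of f's so far
All strings over {e,f} with an odd number of f's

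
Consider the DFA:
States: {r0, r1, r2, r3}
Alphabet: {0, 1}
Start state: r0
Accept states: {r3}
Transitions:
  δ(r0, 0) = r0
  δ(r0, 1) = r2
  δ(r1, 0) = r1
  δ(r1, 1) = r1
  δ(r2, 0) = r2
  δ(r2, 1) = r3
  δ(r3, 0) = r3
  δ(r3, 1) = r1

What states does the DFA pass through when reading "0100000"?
read '0': r0 → r0
  read '1': r0 → r2
  read '0': r2 → r2
  read '0': r2 → r2
  read '0': r2 → r2
  read '0': r2 → r2
  read '0': r2 → r2
r0 -> r0 -> r2 -> r2 -> r2 -> r2 -> r2 -> r2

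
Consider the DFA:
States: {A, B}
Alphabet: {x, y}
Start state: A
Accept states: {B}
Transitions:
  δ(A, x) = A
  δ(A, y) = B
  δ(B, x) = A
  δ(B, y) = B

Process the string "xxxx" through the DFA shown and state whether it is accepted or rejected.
Processing string "xxxx":
  A --x--> A
  A --x--> A
  A --x--> A
  A --x--> A
Final state: A
Accept states: {B}
No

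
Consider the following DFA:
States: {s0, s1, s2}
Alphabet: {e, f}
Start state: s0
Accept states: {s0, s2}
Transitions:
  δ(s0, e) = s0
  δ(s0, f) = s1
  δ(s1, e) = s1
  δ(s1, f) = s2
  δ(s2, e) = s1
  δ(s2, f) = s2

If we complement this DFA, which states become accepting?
Complement accept states = All states \ Original accept states
= {s0, s1, s2} \ {s0, s2}
{s1}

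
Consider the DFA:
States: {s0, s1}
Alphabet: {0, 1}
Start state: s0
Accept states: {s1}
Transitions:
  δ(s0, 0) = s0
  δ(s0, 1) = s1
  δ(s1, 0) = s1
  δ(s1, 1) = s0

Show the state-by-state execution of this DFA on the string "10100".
read '1': s0 → s1
  read '0': s1 → s1
  read '1': s1 → s0
  read '0': s0 → s0
  read '0': s0 → s0
s0 -> s1 -> s1 -> s0 -> s0 -> s0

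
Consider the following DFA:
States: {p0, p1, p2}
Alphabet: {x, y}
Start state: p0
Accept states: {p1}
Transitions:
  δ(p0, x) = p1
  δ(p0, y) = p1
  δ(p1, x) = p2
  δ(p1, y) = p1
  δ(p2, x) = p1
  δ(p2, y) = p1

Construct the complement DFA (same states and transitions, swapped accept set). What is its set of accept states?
Complement accept states = All states \ Original accept states
= {p0, p1, p2} \ {p1}
{p0, p2}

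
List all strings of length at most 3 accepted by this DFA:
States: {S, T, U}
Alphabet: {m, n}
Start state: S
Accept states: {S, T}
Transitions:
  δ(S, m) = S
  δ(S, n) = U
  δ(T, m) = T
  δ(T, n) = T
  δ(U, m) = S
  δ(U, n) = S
ε, m, mm, nm, nn, mmm, mnm, mnn, nmm, nnm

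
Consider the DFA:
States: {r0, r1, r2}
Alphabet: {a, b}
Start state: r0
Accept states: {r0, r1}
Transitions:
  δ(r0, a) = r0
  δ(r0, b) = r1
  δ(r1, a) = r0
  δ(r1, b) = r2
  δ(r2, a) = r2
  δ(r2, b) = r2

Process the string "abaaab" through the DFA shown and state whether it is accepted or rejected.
Processing string "abaaab":
  r0 --a--> r0
  r0 --b--> r1
  r1 --a--> r0
  r0 --a--> r0
  r0 --a--> r0
  r0 --b--> r1
Final state: r1
Accept states: {r0, r1}
Yes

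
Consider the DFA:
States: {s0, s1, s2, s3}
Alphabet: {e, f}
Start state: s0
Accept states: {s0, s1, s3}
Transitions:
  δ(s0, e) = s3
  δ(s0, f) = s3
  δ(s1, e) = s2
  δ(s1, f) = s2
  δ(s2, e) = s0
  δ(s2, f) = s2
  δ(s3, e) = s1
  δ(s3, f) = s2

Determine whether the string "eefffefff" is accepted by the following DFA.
Processing string "eefffefff":
  s0 --e--> s3
  s3 --e--> s1
  s1 --f--> s2
  s2 --f--> s2
  s2 --f--> s2
  s2 --e--> s0
  s0 --f--> s3
  s3 --f--> s2
  s2 --f--> s2
Final state: s2
Accept states: {s0, s1, s3}
No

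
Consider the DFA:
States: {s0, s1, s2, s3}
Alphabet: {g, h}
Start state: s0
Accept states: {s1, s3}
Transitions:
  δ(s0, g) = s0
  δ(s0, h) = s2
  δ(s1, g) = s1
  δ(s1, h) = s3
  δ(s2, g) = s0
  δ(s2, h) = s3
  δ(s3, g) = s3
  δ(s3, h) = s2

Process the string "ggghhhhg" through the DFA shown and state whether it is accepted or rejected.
Processing string "ggghhhhg":
  s0 --g--> s0
  s0 --g--> s0
  s0 --g--> s0
  s0 --h--> s2
  s2 --h--> s3
  s3 --h--> s2
  s2 --h--> s3
  s3 --g--> s3
Final state: s3
Accept states: {s1, s3}
Yes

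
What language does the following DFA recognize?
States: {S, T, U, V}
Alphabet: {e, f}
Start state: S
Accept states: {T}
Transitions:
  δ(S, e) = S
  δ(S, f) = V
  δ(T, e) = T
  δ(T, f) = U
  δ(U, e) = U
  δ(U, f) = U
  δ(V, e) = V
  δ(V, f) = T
Testing a few strings:
  'eeef' → reject
  'eff' → accept
  'fff' → reject
  'ffee' → accept
State roles: S=zero f's; T=two f's; U=≥ three f's (dead); V=one f
All strings over {e,f} containing exactly two f's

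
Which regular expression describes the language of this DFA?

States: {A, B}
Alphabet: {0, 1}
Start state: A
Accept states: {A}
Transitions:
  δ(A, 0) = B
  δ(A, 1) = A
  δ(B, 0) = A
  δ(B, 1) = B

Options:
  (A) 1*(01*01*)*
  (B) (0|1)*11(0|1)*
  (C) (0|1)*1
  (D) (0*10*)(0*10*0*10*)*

Check each option against the DFA on short strings; one disagreement eliminates an option:
  (A) 1*(01*01*)*: agrees with the DFA on every string of length ≤ 6
  (B) (0|1)*11(0|1)*: on ε the DFA stays in A and accepts (A ∈ Accept), but the regex does not match it → eliminate
  (C) (0|1)*1: on ε the DFA stays in A and accepts (A ∈ Accept), but the regex does not match it → eliminate
  (D) (0*10*)(0*10*0*10*)*: on ε the DFA stays in A and accepts (A ∈ Accept), but the regex does not match it → eliminate
Only (A) is consistent with the DFA.
(A) 1*(01*01*)*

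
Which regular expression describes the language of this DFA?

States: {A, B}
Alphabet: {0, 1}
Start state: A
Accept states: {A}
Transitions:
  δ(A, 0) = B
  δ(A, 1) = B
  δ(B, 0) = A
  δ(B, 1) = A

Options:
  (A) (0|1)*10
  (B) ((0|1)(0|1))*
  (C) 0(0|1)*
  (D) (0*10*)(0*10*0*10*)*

Check each option against the DFA on short strings; one disagreement eliminates an option:
  (A) (0|1)*10: on ε the DFA stays in A and accepts (A ∈ Accept), but the regex does not match it → eliminate
  (B) ((0|1)(0|1))*: agrees with the DFA on every string of length ≤ 6
  (C) 0(0|1)*: on ε the DFA stays in A and accepts (A ∈ Accept), but the regex does not match it → eliminate
  (D) (0*10*)(0*10*0*10*)*: on ε the DFA stays in A and accepts (A ∈ Accept), but the regex does not match it → eliminate
Only (B) is consistent with the DFA.
(B) ((0|1)(0|1))*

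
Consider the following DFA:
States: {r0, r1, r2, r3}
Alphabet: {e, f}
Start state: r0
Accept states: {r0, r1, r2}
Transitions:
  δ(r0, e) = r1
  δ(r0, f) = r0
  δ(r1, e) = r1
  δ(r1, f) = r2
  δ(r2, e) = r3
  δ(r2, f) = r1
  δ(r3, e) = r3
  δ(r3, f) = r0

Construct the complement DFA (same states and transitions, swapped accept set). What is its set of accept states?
Complement accept states = All states \ Original accept states
= {r0, r1, r2, r3} \ {r0, r1, r2}
{r3}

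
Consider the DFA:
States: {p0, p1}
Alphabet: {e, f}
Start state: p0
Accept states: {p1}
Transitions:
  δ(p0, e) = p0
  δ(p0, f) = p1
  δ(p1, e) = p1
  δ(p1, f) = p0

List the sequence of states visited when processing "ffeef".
read 'f': p0 → p1
  read 'f': p1 → p0
  read 'e': p0 → p0
  read 'e': p0 → p0
  read 'f': p0 → p1
p0 -> p1 -> p0 -> p0 -> p0 -> p1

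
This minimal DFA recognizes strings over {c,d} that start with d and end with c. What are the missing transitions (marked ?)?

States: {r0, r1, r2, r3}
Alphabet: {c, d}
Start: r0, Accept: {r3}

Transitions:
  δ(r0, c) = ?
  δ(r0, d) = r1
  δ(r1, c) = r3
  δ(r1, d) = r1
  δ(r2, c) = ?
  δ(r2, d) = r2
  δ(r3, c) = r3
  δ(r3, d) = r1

From the language and accept set, identify what each state tracks — r0: no input read; r1: started with d, last symbol d; r2: started with c (dead); r3: started with d, last symbol c.
Each missing δ(q, a) is the state matching the new tracked value after reading a.
δ(r0, c) = r2; δ(r2, c) = r2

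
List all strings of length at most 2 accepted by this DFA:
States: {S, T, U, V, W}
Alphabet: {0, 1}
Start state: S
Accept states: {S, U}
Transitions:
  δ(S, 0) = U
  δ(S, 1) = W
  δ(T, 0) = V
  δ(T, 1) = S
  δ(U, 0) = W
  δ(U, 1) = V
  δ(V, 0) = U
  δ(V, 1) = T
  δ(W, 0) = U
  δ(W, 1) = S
ε, 0, 10, 11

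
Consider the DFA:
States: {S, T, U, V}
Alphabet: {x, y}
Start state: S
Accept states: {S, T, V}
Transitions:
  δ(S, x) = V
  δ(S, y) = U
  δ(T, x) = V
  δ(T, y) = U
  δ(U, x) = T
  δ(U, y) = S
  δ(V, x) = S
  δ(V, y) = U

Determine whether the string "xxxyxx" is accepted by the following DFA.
Processing string "xxxyxx":
  S --x--> V
  V --x--> S
  S --x--> V
  V --y--> U
  U --x--> T
  T --x--> V
Final state: V
Accept states: {S, T, V}
Yes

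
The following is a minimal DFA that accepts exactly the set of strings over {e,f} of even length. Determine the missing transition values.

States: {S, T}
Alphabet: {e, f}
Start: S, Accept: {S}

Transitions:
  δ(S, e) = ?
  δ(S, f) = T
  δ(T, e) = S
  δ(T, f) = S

From the language and accept set, identify what each state tracks — S: even length so far; T: odd length so far.
Each missing δ(q, a) is the state matching the new tracked value after reading a.
δ(S, e) = T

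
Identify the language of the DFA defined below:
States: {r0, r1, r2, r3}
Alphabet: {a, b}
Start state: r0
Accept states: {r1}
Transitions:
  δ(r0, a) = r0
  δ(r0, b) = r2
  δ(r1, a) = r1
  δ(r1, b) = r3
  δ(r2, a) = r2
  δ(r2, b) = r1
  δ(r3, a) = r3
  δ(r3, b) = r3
Testing a few strings:
  'ab' → reject
  'ba' → reject
  'abaa' → reject
  'aaab' → reject
State roles: r0=zero b's; r1=two b's; r2=one b; r3=≥ three b's (dead)
All strings over {a,b} containing exactly two b's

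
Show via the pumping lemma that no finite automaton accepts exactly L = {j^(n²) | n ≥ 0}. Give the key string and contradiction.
Assume L is regular with pumping length p. Idea: pumping adds a fixed amount, but gaps between consecutive squares grow.
Choose s = j^(p²) (length p² ≥ p). By the pumping lemma, s = xyz with |xy| ≤ p, |y| > 0, so |y| = k with 1 ≤ k ≤ p. Then |xy²z| = p²+k. Since p² < p²+k ≤ p²+p < (p+1)², the length p²+k lies strictly between consecutive squares, so it is not a perfect square and xy²z ∉ L.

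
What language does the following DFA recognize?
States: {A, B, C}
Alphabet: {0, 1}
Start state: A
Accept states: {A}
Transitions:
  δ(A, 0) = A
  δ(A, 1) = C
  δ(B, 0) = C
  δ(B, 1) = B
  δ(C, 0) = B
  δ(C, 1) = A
Testing a few strings:
  '1' → reject
  '111' → reject
  '1011' → reject
  '0100' → reject
State roles: A=value ≡ 0 (mod 3); B=value ≡ 2 (mod 3); C=value ≡ 1 (mod 3)
All binary strings representing a multiple of 3 (read in base 2; leading zeros allowed and ε counts as 0)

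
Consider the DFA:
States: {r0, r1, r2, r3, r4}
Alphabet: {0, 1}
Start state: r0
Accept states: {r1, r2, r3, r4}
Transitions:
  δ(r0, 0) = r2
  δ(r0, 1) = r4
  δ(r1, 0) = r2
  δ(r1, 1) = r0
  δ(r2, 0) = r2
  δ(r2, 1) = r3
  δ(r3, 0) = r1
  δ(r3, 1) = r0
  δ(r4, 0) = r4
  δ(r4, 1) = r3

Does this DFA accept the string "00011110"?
Processing string "00011110":
  r0 --0--> r2
  r2 --0--> r2
  r2 --0--> r2
  r2 --1--> r3
  r3 --1--> r0
  r0 --1--> r4
  r4 --1--> r3
  r3 --0--> r1
Final state: r1
Accept states: {r1, r2, r3, r4}
Yes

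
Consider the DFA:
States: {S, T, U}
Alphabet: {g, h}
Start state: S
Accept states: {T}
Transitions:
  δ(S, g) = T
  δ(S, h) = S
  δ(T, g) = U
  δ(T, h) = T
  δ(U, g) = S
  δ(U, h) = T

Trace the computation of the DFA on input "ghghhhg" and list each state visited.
read 'g': S → T
  read 'h': T → T
  read 'g': T → U
  read 'h': U → T
  read 'h': T → T
  read 'h': T → T
  read 'g': T → U
S -> T -> T -> U -> T -> T -> T -> U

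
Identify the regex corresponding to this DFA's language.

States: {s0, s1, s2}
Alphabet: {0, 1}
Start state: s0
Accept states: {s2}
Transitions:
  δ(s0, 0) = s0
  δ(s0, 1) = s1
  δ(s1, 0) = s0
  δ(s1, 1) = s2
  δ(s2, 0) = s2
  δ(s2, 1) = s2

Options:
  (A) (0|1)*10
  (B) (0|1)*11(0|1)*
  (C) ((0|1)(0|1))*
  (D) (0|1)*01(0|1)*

Check each option against the DFA on short strings; one disagreement eliminates an option:
  (A) (0|1)*10: on '10' the DFA goes s0 → s1 → s0 and rejects (s0 ∉ Accept), but the regex matches it → eliminate
  (B) (0|1)*11(0|1)*: agrees with the DFA on every string of length ≤ 6
  (C) ((0|1)(0|1))*: on ε the DFA stays in s0 and rejects (s0 ∉ Accept), but the regex matches it → eliminate
  (D) (0|1)*01(0|1)*: on '01' the DFA goes s0 → s0 → s1 and rejects (s1 ∉ Accept), but the regex matches it → eliminate
Only (B) is consistent with the DFA.
(B) (0|1)*11(0|1)*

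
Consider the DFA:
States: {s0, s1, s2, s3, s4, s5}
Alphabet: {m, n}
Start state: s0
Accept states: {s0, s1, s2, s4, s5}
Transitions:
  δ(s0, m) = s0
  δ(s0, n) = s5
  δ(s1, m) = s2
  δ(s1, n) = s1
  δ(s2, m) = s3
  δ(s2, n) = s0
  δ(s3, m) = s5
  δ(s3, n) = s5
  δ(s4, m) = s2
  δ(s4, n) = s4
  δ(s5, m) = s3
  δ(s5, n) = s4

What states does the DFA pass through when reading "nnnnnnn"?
read 'n': s0 → s5
  read 'n': s5 → s4
  read 'n': s4 → s4
  read 'n': s4 → s4
  read 'n': s4 → s4
  read 'n': s4 → s4
  read 'n': s4 → s4
s0 -> s5 -> s4 -> s4 -> s4 -> s4 -> s4 -> s4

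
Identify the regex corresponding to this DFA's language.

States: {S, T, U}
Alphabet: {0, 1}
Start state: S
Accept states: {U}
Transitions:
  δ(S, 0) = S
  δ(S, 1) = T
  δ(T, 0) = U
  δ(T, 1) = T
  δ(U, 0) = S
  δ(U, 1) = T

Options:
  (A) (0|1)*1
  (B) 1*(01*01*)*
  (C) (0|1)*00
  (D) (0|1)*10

Check each option against the DFA on short strings; one disagreement eliminates an option:
  (A) (0|1)*1: on '1' the DFA goes S → T and rejects (T ∉ Accept), but the regex matches it → eliminate
  (B) 1*(01*01*)*: on ε the DFA stays in S and rejects (S ∉ Accept), but the regex matches it → eliminate
  (C) (0|1)*00: on '00' the DFA goes S → S → S and rejects (S ∉ Accept), but the regex matches it → eliminate
  (D) (0|1)*10: agrees with the DFA on every string of length ≤ 6
Only (D) is consistent with the DFA.
(D) (0|1)*10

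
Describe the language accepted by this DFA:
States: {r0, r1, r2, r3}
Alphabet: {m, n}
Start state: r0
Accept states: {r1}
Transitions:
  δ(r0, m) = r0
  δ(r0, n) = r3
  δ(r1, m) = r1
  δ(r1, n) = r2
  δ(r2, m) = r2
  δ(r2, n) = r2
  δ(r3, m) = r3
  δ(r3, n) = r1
Testing a few strings:
  'mm' → reject
  'nmn' → accept
  'mnm' → reject
  'm' → reject
State roles: r0=zero n's; r1=two n's; r2=≥ three n's (dead); r3=one n
All strings over {m,n} containing exactly two n's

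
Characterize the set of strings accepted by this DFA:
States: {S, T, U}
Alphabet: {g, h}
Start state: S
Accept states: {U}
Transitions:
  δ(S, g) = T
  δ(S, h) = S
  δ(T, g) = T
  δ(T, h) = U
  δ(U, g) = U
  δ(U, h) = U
Testing a few strings:
  'ghhg' → accept
  'hhh' → reject
  'ghg' → accept
  'ghhh' → accept
State roles: S=no g seen yet; T=seen a g, waiting for h; U=substring gh seen
All strings over {g,h} containing the substring gh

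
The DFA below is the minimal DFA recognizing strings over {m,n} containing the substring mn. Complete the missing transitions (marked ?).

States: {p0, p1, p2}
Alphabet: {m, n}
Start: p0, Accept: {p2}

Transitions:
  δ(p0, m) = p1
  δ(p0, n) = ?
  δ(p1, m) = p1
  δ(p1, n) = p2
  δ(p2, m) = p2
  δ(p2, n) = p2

From the language and accept set, identify what each state tracks — p0: no m seen yet; p1: seen a m, waiting for n; p2: substring mn seen.
Each missing δ(q, a) is the state matching the new tracked value after reading a.
δ(p0, n) = p0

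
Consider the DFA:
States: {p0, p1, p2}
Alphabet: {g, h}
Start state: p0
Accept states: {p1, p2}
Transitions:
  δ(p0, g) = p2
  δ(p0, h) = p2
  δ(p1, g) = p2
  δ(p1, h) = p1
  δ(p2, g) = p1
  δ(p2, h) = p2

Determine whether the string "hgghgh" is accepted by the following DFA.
Processing string "hgghgh":
  p0 --h--> p2
  p2 --g--> p1
  p1 --g--> p2
  p2 --h--> p2
  p2 --g--> p1
  p1 --h--> p1
Final state: p1
Accept states: {p1, p2}
Yes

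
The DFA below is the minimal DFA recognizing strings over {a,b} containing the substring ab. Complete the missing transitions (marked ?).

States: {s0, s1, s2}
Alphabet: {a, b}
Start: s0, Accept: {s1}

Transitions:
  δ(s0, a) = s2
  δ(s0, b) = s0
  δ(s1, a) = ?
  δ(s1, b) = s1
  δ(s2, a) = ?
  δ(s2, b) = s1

From the language and accept set, identify what each state tracks — s0: no a seen yet; s1: substring ab seen; s2: seen a a, waiting for b.
Each missing δ(q, a) is the state matching the new tracked value after reading a.
δ(s1, a) = s1; δ(s2, a) = s2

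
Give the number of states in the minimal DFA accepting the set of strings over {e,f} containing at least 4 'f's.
By Myhill–Nerode, count the distinguishable equivalence classes: 5 classes — having seen 0, 1, …, 3, or ≥4 copies of 'f'; any two classes i < j (j ≤ 4) are distinguished by the string f^(4−j), which takes class j to 4 copies (accepted) but leaves class i below 4 (rejected).
5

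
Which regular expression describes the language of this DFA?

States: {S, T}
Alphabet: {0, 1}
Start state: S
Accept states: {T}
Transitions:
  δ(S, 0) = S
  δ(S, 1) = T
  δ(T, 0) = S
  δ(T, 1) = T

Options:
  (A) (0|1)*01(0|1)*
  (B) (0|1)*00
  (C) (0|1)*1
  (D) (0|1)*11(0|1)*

Check each option against the DFA on short strings; one disagreement eliminates an option:
  (A) (0|1)*01(0|1)*: on '1' the DFA goes S → T and accepts (T ∈ Accept), but the regex does not match it → eliminate
  (B) (0|1)*00: on '1' the DFA goes S → T and accepts (T ∈ Accept), but the regex does not match it → eliminate
  (C) (0|1)*1: agrees with the DFA on every string of length ≤ 6
  (D) (0|1)*11(0|1)*: on '1' the DFA goes S → T and accepts (T ∈ Accept), but the regex does not match it → eliminate
Only (C) is consistent with the DFA.
(C) (0|1)*1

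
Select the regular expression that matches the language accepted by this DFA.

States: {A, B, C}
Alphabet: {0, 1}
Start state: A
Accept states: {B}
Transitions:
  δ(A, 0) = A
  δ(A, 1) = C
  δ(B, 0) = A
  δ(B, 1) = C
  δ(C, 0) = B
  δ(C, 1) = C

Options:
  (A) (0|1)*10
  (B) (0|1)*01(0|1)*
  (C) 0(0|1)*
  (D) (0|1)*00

Check each option against the DFA on short strings; one disagreement eliminates an option:
  (A) (0|1)*10: agrees with the DFA on every string of length ≤ 6
  (B) (0|1)*01(0|1)*: on '01' the DFA goes A → A → C and rejects (C ∉ Accept), but the regex matches it → eliminate
  (C) 0(0|1)*: on '0' the DFA goes A → A and rejects (A ∉ Accept), but the regex matches it → eliminate
  (D) (0|1)*00: on '00' the DFA goes A → A → A and rejects (A ∉ Accept), but the regex matches it → eliminate
Only (A) is consistent with the DFA.
(A) (0|1)*10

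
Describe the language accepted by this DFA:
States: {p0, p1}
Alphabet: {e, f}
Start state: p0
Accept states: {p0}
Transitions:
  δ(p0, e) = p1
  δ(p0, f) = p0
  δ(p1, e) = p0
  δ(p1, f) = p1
Testing a few strings:
  'ef' → reject
  'e' → reject
  'fe' → reject
  'fef' → reject
State roles: p0=even number of e's so far; p1=odd number of e's so far
All strings over {e,f} with an even number of e's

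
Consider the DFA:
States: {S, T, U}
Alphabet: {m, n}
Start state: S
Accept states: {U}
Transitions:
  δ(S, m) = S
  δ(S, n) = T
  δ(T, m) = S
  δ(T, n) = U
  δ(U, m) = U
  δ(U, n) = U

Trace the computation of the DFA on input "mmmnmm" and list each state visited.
read 'm': S → S
  read 'm': S → S
  read 'm': S → S
  read 'n': S → T
  read 'm': T → S
  read 'm': S → S
S -> S -> S -> S -> T -> S -> S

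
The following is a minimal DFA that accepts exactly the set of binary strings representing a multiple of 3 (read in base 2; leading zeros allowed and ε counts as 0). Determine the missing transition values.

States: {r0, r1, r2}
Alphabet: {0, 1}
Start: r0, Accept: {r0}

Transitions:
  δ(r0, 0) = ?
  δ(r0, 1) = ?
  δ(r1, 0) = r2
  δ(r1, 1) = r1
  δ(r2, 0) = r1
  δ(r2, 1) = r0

From the language and accept set, identify what each state tracks — r0: value ≡ 0 (mod 3); r1: value ≡ 2 (mod 3); r2: value ≡ 1 (mod 3).
Each missing δ(q, a) is the state matching the new tracked value after reading a.
δ(r0, 0) = r0; δ(r0, 1) = r2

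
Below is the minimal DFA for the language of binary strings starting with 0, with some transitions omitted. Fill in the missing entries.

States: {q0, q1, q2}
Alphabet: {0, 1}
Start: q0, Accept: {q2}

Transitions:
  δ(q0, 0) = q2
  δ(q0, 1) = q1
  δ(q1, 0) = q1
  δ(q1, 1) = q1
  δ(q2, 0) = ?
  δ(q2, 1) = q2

From the language and accept set, identify what each state tracks — q0: no input read; q1: started with 1 (dead); q2: started with 0.
Each missing δ(q, a) is the state matching the new tracked value after reading a.
δ(q2, 0) = q2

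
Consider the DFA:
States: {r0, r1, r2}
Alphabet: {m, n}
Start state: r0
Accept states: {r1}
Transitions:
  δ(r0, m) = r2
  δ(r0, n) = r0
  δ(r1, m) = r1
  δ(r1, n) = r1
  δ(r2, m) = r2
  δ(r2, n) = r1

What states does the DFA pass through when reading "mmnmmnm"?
read 'm': r0 → r2
  read 'm': r2 → r2
  read 'n': r2 → r1
  read 'm': r1 → r1
  read 'm': r1 → r1
  read 'n': r1 → r1
  read 'm': r1 → r1
r0 -> r2 -> r2 -> r1 -> r1 -> r1 -> r1 -> r1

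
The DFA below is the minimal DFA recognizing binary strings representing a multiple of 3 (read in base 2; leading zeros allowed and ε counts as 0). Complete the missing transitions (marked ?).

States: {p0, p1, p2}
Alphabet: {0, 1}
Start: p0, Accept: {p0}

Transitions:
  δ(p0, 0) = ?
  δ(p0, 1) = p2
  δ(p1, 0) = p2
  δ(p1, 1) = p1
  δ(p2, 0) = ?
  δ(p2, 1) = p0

From the language and accept set, identify what each state tracks — p0: value ≡ 0 (mod 3); p1: value ≡ 2 (mod 3); p2: value ≡ 1 (mod 3).
Each missing δ(q, a) is the state matching the new tracked value after reading a.
δ(p0, 0) = p0; δ(p2, 0) = p1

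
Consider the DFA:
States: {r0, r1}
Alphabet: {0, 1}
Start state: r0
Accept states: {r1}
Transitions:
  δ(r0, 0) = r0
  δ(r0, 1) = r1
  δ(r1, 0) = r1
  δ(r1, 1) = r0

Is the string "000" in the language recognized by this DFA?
Processing string "000":
  r0 --0--> r0
  r0 --0--> r0
  r0 --0--> r0
Final state: r0
Accept states: {r1}
No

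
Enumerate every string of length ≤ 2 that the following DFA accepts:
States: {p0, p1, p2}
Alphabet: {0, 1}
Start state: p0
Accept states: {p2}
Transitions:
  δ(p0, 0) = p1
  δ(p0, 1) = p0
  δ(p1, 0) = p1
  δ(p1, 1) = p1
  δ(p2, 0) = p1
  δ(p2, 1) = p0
None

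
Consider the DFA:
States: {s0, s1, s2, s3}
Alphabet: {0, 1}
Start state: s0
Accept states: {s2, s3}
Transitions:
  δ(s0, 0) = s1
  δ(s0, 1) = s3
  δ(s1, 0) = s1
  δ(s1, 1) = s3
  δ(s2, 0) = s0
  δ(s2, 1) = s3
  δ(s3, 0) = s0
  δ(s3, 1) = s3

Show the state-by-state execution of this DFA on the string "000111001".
read '0': s0 → s1
  read '0': s1 → s1
  read '0': s1 → s1
  read '1': s1 → s3
  read '1': s3 → s3
  read '1': s3 → s3
  read '0': s3 → s0
  read '0': s0 → s1
  read '1': s1 → s3
s0 -> s1 -> s1 -> s1 -> s3 -> s3 -> s3 -> s0 -> s1 -> s3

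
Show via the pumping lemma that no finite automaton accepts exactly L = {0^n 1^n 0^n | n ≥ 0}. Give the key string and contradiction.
Assume L is regular with pumping length p. Idea: pumping the first 0-block unbalances it against the other two.
Choose s = 0^p 1^p 0^p ∈ L (|s| = 3p ≥ p). By the pumping lemma, s = xyz with |xy| ≤ p, |y| > 0, so y = 0^k with k ≥ 1, inside the first 0-block. Then xy²z = 0^(p+k) 1^p 0^p. The first block has length p+k ≠ p, so the three block lengths are no longer equal and xy²z ∉ L.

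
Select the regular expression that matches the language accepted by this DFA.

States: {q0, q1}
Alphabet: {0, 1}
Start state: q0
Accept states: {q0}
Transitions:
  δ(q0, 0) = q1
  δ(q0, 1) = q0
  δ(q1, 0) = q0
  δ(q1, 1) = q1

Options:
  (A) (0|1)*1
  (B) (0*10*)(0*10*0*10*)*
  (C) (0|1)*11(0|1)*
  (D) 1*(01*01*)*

Check each option against the DFA on short strings; one disagreement eliminates an option:
  (A) (0|1)*1: on ε the DFA stays in q0 and accepts (q0 ∈ Accept), but the regex does not match it → eliminate
  (B) (0*10*)(0*10*0*10*)*: on ε the DFA stays in q0 and accepts (q0 ∈ Accept), but the regex does not match it → eliminate
  (C) (0|1)*11(0|1)*: on ε the DFA stays in q0 and accepts (q0 ∈ Accept), but the regex does not match it → eliminate
  (D) 1*(01*01*)*: agrees with the DFA on every string of length ≤ 6
Only (D) is consistent with the DFA.
(D) 1*(01*01*)*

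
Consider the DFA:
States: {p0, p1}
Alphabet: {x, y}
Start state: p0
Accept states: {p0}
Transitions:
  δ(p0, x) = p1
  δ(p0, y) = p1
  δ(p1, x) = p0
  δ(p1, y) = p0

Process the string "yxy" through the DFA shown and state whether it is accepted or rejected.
Processing string "yxy":
  p0 --y--> p1
  p1 --x--> p0
  p0 --y--> p1
Final state: p1
Accept states: {p0}
No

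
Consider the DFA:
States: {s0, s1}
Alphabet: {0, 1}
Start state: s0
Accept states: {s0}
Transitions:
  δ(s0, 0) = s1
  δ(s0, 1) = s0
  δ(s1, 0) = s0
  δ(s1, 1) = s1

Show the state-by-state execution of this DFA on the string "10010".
read '1': s0 → s0
  read '0': s0 → s1
  read '0': s1 → s0
  read '1': s0 → s0
  read '0': s0 → s1
s0 -> s0 -> s1 -> s0 -> s0 -> s1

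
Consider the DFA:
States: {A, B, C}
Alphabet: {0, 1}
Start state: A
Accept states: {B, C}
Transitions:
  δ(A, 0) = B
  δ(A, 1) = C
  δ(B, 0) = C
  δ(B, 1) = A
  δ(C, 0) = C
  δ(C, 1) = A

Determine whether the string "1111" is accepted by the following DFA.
Processing string "1111":
  A --1--> C
  C --1--> A
  A --1--> C
  C --1--> A
Final state: A
Accept states: {B, C}
No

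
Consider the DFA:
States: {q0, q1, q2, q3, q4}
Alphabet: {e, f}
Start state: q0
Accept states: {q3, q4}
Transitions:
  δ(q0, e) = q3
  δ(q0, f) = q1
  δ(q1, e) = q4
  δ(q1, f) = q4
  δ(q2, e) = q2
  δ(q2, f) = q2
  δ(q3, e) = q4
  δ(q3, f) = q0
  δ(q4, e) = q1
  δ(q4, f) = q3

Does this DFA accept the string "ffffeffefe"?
Processing string "ffffeffefe":
  q0 --f--> q1
  q1 --f--> q4
  q4 --f--> q3
  q3 --f--> q0
  q0 --e--> q3
  q3 --f--> q0
  q0 --f--> q1
  q1 --e--> q4
  q4 --f--> q3
  q3 --e--> q4
Final state: q4
Accept states: {q3, q4}
Yes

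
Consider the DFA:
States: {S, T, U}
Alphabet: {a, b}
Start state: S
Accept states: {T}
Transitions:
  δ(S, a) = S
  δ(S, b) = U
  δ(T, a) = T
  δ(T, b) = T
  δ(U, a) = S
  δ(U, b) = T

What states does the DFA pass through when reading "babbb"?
read 'b': S → U
  read 'a': U → S
  read 'b': S → U
  read 'b': U → T
  read 'b': T → T
S -> U -> S -> U -> T -> T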